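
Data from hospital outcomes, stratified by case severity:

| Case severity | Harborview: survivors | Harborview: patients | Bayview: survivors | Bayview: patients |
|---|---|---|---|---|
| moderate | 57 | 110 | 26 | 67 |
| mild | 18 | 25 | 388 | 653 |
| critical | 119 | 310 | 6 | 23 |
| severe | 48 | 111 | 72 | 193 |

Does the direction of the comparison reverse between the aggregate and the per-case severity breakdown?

Yes

Moderate: Harborview 57/110 = 51.8%, Bayview 26/67 = 38.8% → Harborview
Mild: Harborview 18/25 = 72.0%, Bayview 388/653 = 59.4% → Harborview
Critical: Harborview 119/310 = 38.4%, Bayview 6/23 = 26.1% → Harborview
Severe: Harborview 48/111 = 43.2%, Bayview 72/193 = 37.3% → Harborview
Overall: Harborview 242/556 = 43.5%, Bayview 492/936 = 52.6% → Bayview
Harborview wins each case group but Bayview wins overall — the comparison reverses. Harborview's patients skew toward critical, which has a lower base rate.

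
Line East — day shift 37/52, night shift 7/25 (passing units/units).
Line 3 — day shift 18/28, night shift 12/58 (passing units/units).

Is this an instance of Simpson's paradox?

Day shift: Line East 37/52 = 71.2%, Line 3 18/28 = 64.3% → Line East
Night shift: Line East 7/25 = 28.0%, Line 3 12/58 = 20.7% → Line East
Overall: Line East 44/77 = 57.1%, Line 3 30/86 = 34.9% → Line East
Line East wins overall and in every shift group — no reversal.

No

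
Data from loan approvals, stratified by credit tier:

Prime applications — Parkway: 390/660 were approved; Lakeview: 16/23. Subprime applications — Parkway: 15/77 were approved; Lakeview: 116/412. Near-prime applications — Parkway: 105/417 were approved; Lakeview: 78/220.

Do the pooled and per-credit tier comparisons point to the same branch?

Prime: Parkway 390/660 = 59.1%, Lakeview 16/23 = 69.6% → Lakeview
Subprime: Parkway 15/77 = 19.5%, Lakeview 116/412 = 28.2% → Lakeview
Near-prime: Parkway 105/417 = 25.2%, Lakeview 78/220 = 35.5% → Lakeview
Overall: Parkway 510/1154 = 44.2%, Lakeview 210/655 = 32.1% → Parkway
Lakeview wins each credit group but Parkway wins overall — the comparison reverses. Lakeview's applications skew toward subprime, which has a lower base rate.

No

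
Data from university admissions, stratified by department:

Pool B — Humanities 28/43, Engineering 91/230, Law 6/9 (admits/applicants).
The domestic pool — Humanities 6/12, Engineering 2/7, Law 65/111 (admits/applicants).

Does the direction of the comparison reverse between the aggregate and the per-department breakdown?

Yes

Humanities: Pool B 28/43 = 65.1%, the domestic pool 6/12 = 50.0% → Pool B
Engineering: Pool B 91/230 = 39.6%, the domestic pool 2/7 = 28.6% → Pool B
Law: Pool B 6/9 = 66.7%, the domestic pool 65/111 = 58.6% → Pool B
Overall: Pool B 125/282 = 44.3%, the domestic pool 73/130 = 56.2% → the domestic pool
Pool B wins each department group but the domestic pool wins overall — the comparison reverses. Pool B's applicants skew toward Engineering, which has a lower base rate.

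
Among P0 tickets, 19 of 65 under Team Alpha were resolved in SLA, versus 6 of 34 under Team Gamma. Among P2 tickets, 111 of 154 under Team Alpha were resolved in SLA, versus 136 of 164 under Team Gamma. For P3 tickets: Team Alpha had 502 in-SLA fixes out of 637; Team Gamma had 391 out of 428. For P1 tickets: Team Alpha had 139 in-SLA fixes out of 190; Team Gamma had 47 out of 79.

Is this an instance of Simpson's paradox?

No

P0: Team Alpha 19/65 = 29.2%, Team Gamma 6/34 = 17.6% → Team Alpha
P2: Team Alpha 111/154 = 72.1%, Team Gamma 136/164 = 82.9% → Team Gamma
P3: Team Alpha 502/637 = 78.8%, Team Gamma 391/428 = 91.4% → Team Gamma
P1: Team Alpha 139/190 = 73.2%, Team Gamma 47/79 = 59.5% → Team Alpha
Overall: Team Alpha 771/1046 = 73.7%, Team Gamma 580/705 = 82.3% → Team Gamma
Neither sweeps: Team Alpha wins 2 of 4 groups, Team Gamma wins 2. Team Gamma wins overall but not every group — no Simpson reversal.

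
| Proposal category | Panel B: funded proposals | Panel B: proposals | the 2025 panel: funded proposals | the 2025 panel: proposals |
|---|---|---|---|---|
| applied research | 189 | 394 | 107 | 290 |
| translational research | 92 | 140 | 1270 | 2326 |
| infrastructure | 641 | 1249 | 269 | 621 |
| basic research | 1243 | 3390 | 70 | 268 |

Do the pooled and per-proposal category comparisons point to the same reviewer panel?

No

Applied research: Panel B 189/394 = 48.0%, the 2025 panel 107/290 = 36.9% → Panel B
Translational research: Panel B 92/140 = 65.7%, the 2025 panel 1270/2326 = 54.6% → Panel B
Infrastructure: Panel B 641/1249 = 51.3%, the 2025 panel 269/621 = 43.3% → Panel B
Basic research: Panel B 1243/3390 = 36.7%, the 2025 panel 70/268 = 26.1% → Panel B
Overall: Panel B 2165/5173 = 41.9%, the 2025 panel 1716/3505 = 49.0% → the 2025 panel
Panel B wins each proposal group but the 2025 panel wins overall — the comparison reverses. Panel B's proposals skew toward basic research, which has a lower base rate.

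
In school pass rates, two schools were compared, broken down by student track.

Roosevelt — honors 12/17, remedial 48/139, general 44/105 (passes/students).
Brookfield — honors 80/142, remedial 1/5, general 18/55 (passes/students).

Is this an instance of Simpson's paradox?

Honors: Roosevelt 12/17 = 70.6%, Brookfield 80/142 = 56.3% → Roosevelt
Remedial: Roosevelt 48/139 = 34.5%, Brookfield 1/5 = 20.0% → Roosevelt
General: Roosevelt 44/105 = 41.9%, Brookfield 18/55 = 32.7% → Roosevelt
Overall: Roosevelt 104/261 = 39.8%, Brookfield 99/202 = 49.0% → Brookfield
Roosevelt wins each student group but Brookfield wins overall — the comparison reverses. Roosevelt's students skew toward remedial, which has a lower base rate.

Yes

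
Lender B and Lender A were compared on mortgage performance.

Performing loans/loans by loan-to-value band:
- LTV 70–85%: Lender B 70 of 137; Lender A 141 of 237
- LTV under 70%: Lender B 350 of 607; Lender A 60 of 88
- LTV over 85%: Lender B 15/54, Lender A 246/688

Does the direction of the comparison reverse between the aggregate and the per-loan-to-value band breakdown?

Yes

LTV 70–85%: Lender B 70/137 = 51.1%, Lender A 141/237 = 59.5% → Lender A
LTV under 70%: Lender B 350/607 = 57.7%, Lender A 60/88 = 68.2% → Lender A
LTV over 85%: Lender B 15/54 = 27.8%, Lender A 246/688 = 35.8% → Lender A
Overall: Lender B 435/798 = 54.5%, Lender A 447/1013 = 44.1% → Lender B
Lender A wins each loan-to-value group but Lender B wins overall — the comparison reverses. Lender A's loans skew toward LTV over 85%, which has a lower base rate.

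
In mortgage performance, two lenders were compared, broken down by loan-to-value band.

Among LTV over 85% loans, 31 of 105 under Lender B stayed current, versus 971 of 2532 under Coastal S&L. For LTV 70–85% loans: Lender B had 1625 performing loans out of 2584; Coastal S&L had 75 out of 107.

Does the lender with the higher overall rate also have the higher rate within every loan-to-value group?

LTV over 85%: Lender B 31/105 = 29.5%, Coastal S&L 971/2532 = 38.3% → Coastal S&L
LTV 70–85%: Lender B 1625/2584 = 62.9%, Coastal S&L 75/107 = 70.1% → Coastal S&L
Overall: Lender B 1656/2689 = 61.6%, Coastal S&L 1046/2639 = 39.6% → Lender B
Coastal S&L wins each loan-to-value group but Lender B wins overall — the comparison reverses. Coastal S&L's loans skew toward LTV over 85%, which has a lower base rate.

No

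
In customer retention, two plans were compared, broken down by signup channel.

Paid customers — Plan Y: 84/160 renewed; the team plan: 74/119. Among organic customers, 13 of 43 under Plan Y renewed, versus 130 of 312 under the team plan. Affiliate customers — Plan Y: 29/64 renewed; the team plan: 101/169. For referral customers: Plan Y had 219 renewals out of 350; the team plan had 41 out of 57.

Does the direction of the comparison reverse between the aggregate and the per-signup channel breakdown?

Yes

Paid: Plan Y 84/160 = 52.5%, the team plan 74/119 = 62.2% → the team plan
Organic: Plan Y 13/43 = 30.2%, the team plan 130/312 = 41.7% → the team plan
Affiliate: Plan Y 29/64 = 45.3%, the team plan 101/169 = 59.8% → the team plan
Referral: Plan Y 219/350 = 62.6%, the team plan 41/57 = 71.9% → the team plan
Overall: Plan Y 345/617 = 55.9%, the team plan 346/657 = 52.7% → Plan Y
The team plan wins each signup group but Plan Y wins overall — the comparison reverses. The team plan's customers skew toward organic, which has a lower base rate.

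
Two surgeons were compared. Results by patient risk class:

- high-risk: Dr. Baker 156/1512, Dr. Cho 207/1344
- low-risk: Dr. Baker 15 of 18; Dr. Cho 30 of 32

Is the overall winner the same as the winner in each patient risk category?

High-risk: Dr. Baker 156/1512 = 10.3%, Dr. Cho 207/1344 = 15.4% → Dr. Cho
Low-risk: Dr. Baker 15/18 = 83.3%, Dr. Cho 30/32 = 93.8% → Dr. Cho
Overall: Dr. Baker 171/1530 = 11.2%, Dr. Cho 237/1376 = 17.2% → Dr. Cho
Dr. Cho wins overall and in every patient risk group — no reversal.

Yes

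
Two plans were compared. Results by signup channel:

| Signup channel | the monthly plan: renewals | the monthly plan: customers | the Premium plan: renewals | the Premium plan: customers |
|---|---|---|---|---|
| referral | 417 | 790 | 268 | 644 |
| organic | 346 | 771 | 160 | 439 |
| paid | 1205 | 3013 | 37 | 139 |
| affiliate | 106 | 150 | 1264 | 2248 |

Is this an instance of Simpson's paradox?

Referral: the monthly plan 417/790 = 52.8%, the Premium plan 268/644 = 41.6% → the monthly plan
Organic: the monthly plan 346/771 = 44.9%, the Premium plan 160/439 = 36.4% → the monthly plan
Paid: the monthly plan 1205/3013 = 40.0%, the Premium plan 37/139 = 26.6% → the monthly plan
Affiliate: the monthly plan 106/150 = 70.7%, the Premium plan 1264/2248 = 56.2% → the monthly plan
Overall: the monthly plan 2074/4724 = 43.9%, the Premium plan 1729/3470 = 49.8% → the Premium plan
The monthly plan wins each signup group but the Premium plan wins overall — the comparison reverses. The monthly plan's customers skew toward paid, which has a lower base rate.

Yes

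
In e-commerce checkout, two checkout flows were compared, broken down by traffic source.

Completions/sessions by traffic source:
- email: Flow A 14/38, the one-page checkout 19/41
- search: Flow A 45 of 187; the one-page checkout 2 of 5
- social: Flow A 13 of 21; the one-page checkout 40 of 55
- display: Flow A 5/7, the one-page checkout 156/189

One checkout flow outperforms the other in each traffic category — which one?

Email: Flow A 14/38 = 36.8%, the one-page checkout 19/41 = 46.3% → the one-page checkout
Search: Flow A 45/187 = 24.1%, the one-page checkout 2/5 = 40.0% → the one-page checkout
Social: Flow A 13/21 = 61.9%, the one-page checkout 40/55 = 72.7% → the one-page checkout
Display: Flow A 5/7 = 71.4%, the one-page checkout 156/189 = 82.5% → the one-page checkout
The one-page checkout has the higher rate in all 4 groups.

the one-page checkout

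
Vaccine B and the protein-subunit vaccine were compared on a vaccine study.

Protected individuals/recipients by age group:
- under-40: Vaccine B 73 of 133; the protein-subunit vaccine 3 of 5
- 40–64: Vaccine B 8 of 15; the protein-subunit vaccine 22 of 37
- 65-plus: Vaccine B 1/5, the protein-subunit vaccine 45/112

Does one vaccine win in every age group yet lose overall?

Under-40: Vaccine B 73/133 = 54.9%, the protein-subunit vaccine 3/5 = 60.0% → the protein-subunit vaccine
40–64: Vaccine B 8/15 = 53.3%, the protein-subunit vaccine 22/37 = 59.5% → the protein-subunit vaccine
65-plus: Vaccine B 1/5 = 20.0%, the protein-subunit vaccine 45/112 = 40.2% → the protein-subunit vaccine
Overall: Vaccine B 82/153 = 53.6%, the protein-subunit vaccine 70/154 = 45.5% → Vaccine B
The protein-subunit vaccine wins each age group but Vaccine B wins overall — the comparison reverses. The protein-subunit vaccine's recipients skew toward 65-plus, which has a lower base rate.

Yes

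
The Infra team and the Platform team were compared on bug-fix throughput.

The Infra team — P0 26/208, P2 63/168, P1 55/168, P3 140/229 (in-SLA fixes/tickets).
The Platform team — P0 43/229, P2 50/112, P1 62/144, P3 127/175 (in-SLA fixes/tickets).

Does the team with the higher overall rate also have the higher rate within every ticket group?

P0: the Infra team 26/208 = 12.5%, the Platform team 43/229 = 18.8% → the Platform team
P2: the Infra team 63/168 = 37.5%, the Platform team 50/112 = 44.6% → the Platform team
P1: the Infra team 55/168 = 32.7%, the Platform team 62/144 = 43.1% → the Platform team
P3: the Infra team 140/229 = 61.1%, the Platform team 127/175 = 72.6% → the Platform team
Overall: the Infra team 284/773 = 36.7%, the Platform team 282/660 = 42.7% → the Platform team
The Platform team wins overall and in every ticket group — no reversal.

Yes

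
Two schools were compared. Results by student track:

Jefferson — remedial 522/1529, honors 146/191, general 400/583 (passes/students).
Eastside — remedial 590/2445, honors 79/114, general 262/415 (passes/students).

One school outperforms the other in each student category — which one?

Jefferson

Remedial: Jefferson 522/1529 = 34.1%, Eastside 590/2445 = 24.1% → Jefferson
Honors: Jefferson 146/191 = 76.4%, Eastside 79/114 = 69.3% → Jefferson
General: Jefferson 400/583 = 68.6%, Eastside 262/415 = 63.1% → Jefferson
Jefferson has the higher rate in all 3 groups.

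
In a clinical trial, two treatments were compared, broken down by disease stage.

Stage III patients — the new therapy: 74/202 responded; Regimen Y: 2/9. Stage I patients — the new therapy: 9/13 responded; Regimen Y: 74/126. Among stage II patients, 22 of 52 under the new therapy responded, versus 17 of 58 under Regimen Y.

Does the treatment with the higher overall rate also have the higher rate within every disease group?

Stage III: the new therapy 74/202 = 36.6%, Regimen Y 2/9 = 22.2% → the new therapy
Stage I: the new therapy 9/13 = 69.2%, Regimen Y 74/126 = 58.7% → the new therapy
Stage II: the new therapy 22/52 = 42.3%, Regimen Y 17/58 = 29.3% → the new therapy
Overall: the new therapy 105/267 = 39.3%, Regimen Y 93/193 = 48.2% → Regimen Y
The new therapy wins each disease group but Regimen Y wins overall — the comparison reverses. The new therapy's patients skew toward stage III, which has a lower base rate.

No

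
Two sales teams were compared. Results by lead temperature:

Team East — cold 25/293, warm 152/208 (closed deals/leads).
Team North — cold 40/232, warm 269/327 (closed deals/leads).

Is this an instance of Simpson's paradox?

Cold: Team East 25/293 = 8.5%, Team North 40/232 = 17.2% → Team North
Warm: Team East 152/208 = 73.1%, Team North 269/327 = 82.3% → Team North
Overall: Team East 177/501 = 35.3%, Team North 309/559 = 55.3% → Team North
Team North wins overall and in every lead group — no reversal.

No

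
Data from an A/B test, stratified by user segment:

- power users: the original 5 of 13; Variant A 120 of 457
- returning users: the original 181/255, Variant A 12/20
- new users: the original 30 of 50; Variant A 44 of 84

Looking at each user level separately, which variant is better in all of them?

the original

Power users: the original 5/13 = 38.5%, Variant A 120/457 = 26.3% → the original
Returning users: the original 181/255 = 71.0%, Variant A 12/20 = 60.0% → the original
New users: the original 30/50 = 60.0%, Variant A 44/84 = 52.4% → the original
The original has the higher rate in all 3 groups.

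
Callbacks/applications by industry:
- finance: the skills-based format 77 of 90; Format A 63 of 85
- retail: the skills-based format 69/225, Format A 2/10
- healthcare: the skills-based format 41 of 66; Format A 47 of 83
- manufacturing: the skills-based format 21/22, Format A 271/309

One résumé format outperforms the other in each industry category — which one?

Finance: the skills-based format 77/90 = 85.6%, Format A 63/85 = 74.1% → the skills-based format
Retail: the skills-based format 69/225 = 30.7%, Format A 2/10 = 20.0% → the skills-based format
Healthcare: the skills-based format 41/66 = 62.1%, Format A 47/83 = 56.6% → the skills-based format
Manufacturing: the skills-based format 21/22 = 95.5%, Format A 271/309 = 87.7% → the skills-based format
The skills-based format has the higher rate in all 4 groups.

the skills-based format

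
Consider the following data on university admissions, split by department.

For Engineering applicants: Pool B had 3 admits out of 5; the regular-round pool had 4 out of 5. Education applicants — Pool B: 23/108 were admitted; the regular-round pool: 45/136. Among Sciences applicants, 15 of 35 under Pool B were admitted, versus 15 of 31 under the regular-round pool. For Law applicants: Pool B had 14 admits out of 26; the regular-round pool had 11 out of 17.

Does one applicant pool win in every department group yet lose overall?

Engineering: Pool B 3/5 = 60.0%, the regular-round pool 4/5 = 80.0% → the regular-round pool
Education: Pool B 23/108 = 21.3%, the regular-round pool 45/136 = 33.1% → the regular-round pool
Sciences: Pool B 15/35 = 42.9%, the regular-round pool 15/31 = 48.4% → the regular-round pool
Law: Pool B 14/26 = 53.8%, the regular-round pool 11/17 = 64.7% → the regular-round pool
Overall: Pool B 55/174 = 31.6%, the regular-round pool 75/189 = 39.7% → the regular-round pool
The regular-round pool wins overall and in every department group — no reversal.

No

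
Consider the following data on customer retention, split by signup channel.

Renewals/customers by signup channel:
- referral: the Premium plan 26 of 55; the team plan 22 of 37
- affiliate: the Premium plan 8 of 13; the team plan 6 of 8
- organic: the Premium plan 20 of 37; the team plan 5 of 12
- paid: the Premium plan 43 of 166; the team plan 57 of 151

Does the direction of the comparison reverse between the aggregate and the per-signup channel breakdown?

No

Referral: the Premium plan 26/55 = 47.3%, the team plan 22/37 = 59.5% → the team plan
Affiliate: the Premium plan 8/13 = 61.5%, the team plan 6/8 = 75.0% → the team plan
Organic: the Premium plan 20/37 = 54.1%, the team plan 5/12 = 41.7% → the Premium plan
Paid: the Premium plan 43/166 = 25.9%, the team plan 57/151 = 37.7% → the team plan
Overall: the Premium plan 97/271 = 35.8%, the team plan 90/208 = 43.3% → the team plan
Neither sweeps: the Premium plan wins 1 of 4 groups, the team plan wins 3. The team plan wins overall but not every group — no Simpson reversal.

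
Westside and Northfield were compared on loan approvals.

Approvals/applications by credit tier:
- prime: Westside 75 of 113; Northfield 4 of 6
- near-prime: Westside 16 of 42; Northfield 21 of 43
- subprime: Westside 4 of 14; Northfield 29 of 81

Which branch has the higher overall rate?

Prime: Westside 75/113 = 66.4%, Northfield 4/6 = 66.7% → Northfield
Near-prime: Westside 16/42 = 38.1%, Northfield 21/43 = 48.8% → Northfield
Subprime: Westside 4/14 = 28.6%, Northfield 29/81 = 35.8% → Northfield
Overall: Westside 95/169 = 56.2%, Northfield 54/130 = 41.5% → Westside
(Northfield wins every credit group but Westside wins overall — Northfield's applications skew toward the low-rate subprime group.)

Westside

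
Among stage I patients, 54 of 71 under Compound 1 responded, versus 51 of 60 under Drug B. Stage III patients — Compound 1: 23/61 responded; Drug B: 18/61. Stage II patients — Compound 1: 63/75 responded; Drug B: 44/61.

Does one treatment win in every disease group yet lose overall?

No

Stage I: Compound 1 54/71 = 76.1%, Drug B 51/60 = 85.0% → Drug B
Stage III: Compound 1 23/61 = 37.7%, Drug B 18/61 = 29.5% → Compound 1
Stage II: Compound 1 63/75 = 84.0%, Drug B 44/61 = 72.1% → Compound 1
Overall: Compound 1 140/207 = 67.6%, Drug B 113/182 = 62.1% → Compound 1
Neither sweeps: Compound 1 wins 2 of 3 groups, Drug B wins 1. Compound 1 wins overall but not every group — no Simpson reversal.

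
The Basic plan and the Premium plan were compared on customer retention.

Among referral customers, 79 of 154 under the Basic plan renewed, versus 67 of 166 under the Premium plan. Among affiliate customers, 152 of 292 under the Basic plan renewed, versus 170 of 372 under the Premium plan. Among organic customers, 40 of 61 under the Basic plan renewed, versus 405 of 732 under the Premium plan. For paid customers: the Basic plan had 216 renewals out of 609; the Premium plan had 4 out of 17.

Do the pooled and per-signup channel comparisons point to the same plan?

Referral: the Basic plan 79/154 = 51.3%, the Premium plan 67/166 = 40.4% → the Basic plan
Affiliate: the Basic plan 152/292 = 52.1%, the Premium plan 170/372 = 45.7% → the Basic plan
Organic: the Basic plan 40/61 = 65.6%, the Premium plan 405/732 = 55.3% → the Basic plan
Paid: the Basic plan 216/609 = 35.5%, the Premium plan 4/17 = 23.5% → the Basic plan
Overall: the Basic plan 487/1116 = 43.6%, the Premium plan 646/1287 = 50.2% → the Premium plan
The Basic plan wins each signup group but the Premium plan wins overall — the comparison reverses. The Basic plan's customers skew toward paid, which has a lower base rate.

No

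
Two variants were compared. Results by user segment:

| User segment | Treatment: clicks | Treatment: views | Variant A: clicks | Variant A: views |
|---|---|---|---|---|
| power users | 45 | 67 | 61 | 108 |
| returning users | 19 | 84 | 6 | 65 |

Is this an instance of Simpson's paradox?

Power users: Treatment 45/67 = 67.2%, Variant A 61/108 = 56.5% → Treatment
Returning users: Treatment 19/84 = 22.6%, Variant A 6/65 = 9.2% → Treatment
Overall: Treatment 64/151 = 42.4%, Variant A 67/173 = 38.7% → Treatment
Treatment wins overall and in every user group — no reversal.

No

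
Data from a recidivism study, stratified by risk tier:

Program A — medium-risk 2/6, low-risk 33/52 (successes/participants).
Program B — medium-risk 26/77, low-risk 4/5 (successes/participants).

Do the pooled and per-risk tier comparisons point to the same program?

Medium-risk: Program A 2/6 = 33.3%, Program B 26/77 = 33.8% → Program B
Low-risk: Program A 33/52 = 63.5%, Program B 4/5 = 80.0% → Program B
Overall: Program A 35/58 = 60.3%, Program B 30/82 = 36.6% → Program A
Program B wins each risk group but Program A wins overall — the comparison reverses. Program B's participants skew toward medium-risk, which has a lower base rate.

No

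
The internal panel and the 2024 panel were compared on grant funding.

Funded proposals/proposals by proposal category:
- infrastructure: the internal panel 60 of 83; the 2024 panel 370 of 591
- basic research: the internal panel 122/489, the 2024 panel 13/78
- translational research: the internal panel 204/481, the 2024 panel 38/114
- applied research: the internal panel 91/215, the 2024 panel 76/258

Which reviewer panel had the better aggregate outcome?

Infrastructure: the internal panel 60/83 = 72.3%, the 2024 panel 370/591 = 62.6% → the internal panel
Basic research: the internal panel 122/489 = 24.9%, the 2024 panel 13/78 = 16.7% → the internal panel
Translational research: the internal panel 204/481 = 42.4%, the 2024 panel 38/114 = 33.3% → the internal panel
Applied research: the internal panel 91/215 = 42.3%, the 2024 panel 76/258 = 29.5% → the internal panel
Overall: the internal panel 477/1268 = 37.6%, the 2024 panel 497/1041 = 47.7% → the 2024 panel
(The internal panel wins every proposal group but the 2024 panel wins overall — the internal panel's proposals skew toward the low-rate basic research group.)

the 2024 panel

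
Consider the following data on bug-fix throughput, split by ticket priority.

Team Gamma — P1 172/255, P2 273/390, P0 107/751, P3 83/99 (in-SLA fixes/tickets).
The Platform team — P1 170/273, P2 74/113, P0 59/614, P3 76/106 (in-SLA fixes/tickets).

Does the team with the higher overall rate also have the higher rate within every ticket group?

P1: Team Gamma 172/255 = 67.5%, the Platform team 170/273 = 62.3% → Team Gamma
P2: Team Gamma 273/390 = 70.0%, the Platform team 74/113 = 65.5% → Team Gamma
P0: Team Gamma 107/751 = 14.2%, the Platform team 59/614 = 9.6% → Team Gamma
P3: Team Gamma 83/99 = 83.8%, the Platform team 76/106 = 71.7% → Team Gamma
Overall: Team Gamma 635/1495 = 42.5%, the Platform team 379/1106 = 34.3% → Team Gamma
Team Gamma wins overall and in every ticket group — no reversal.

Yes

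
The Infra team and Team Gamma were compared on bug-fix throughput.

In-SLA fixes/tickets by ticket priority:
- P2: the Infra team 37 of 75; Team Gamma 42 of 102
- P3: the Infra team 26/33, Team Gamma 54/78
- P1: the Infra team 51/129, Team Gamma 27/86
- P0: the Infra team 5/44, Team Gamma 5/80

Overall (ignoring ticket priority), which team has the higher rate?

the Infra team

P2: the Infra team 37/75 = 49.3%, Team Gamma 42/102 = 41.2% → the Infra team
P3: the Infra team 26/33 = 78.8%, Team Gamma 54/78 = 69.2% → the Infra team
P1: the Infra team 51/129 = 39.5%, Team Gamma 27/86 = 31.4% → the Infra team
P0: the Infra team 5/44 = 11.4%, Team Gamma 5/80 = 6.2% → the Infra team
Overall: the Infra team 119/281 = 42.3%, Team Gamma 128/346 = 37.0% → the Infra team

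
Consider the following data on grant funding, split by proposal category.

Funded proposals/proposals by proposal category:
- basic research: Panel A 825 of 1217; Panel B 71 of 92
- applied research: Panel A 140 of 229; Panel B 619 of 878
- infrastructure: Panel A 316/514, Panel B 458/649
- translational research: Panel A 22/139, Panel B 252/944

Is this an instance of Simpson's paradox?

Basic research: Panel A 825/1217 = 67.8%, Panel B 71/92 = 77.2% → Panel B
Applied research: Panel A 140/229 = 61.1%, Panel B 619/878 = 70.5% → Panel B
Infrastructure: Panel A 316/514 = 61.5%, Panel B 458/649 = 70.6% → Panel B
Translational research: Panel A 22/139 = 15.8%, Panel B 252/944 = 26.7% → Panel B
Overall: Panel A 1303/2099 = 62.1%, Panel B 1400/2563 = 54.6% → Panel A
Panel B wins each proposal group but Panel A wins overall — the comparison reverses. Panel B's proposals skew toward translational research, which has a lower base rate.

Yes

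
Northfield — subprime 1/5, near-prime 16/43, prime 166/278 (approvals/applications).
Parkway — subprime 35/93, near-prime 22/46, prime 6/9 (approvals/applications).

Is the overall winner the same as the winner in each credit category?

Subprime: Northfield 1/5 = 20.0%, Parkway 35/93 = 37.6% → Parkway
Near-prime: Northfield 16/43 = 37.2%, Parkway 22/46 = 47.8% → Parkway
Prime: Northfield 166/278 = 59.7%, Parkway 6/9 = 66.7% → Parkway
Overall: Northfield 183/326 = 56.1%, Parkway 63/148 = 42.6% → Northfield
Parkway wins each credit group but Northfield wins overall — the comparison reverses. Parkway's applications skew toward subprime, which has a lower base rate.

No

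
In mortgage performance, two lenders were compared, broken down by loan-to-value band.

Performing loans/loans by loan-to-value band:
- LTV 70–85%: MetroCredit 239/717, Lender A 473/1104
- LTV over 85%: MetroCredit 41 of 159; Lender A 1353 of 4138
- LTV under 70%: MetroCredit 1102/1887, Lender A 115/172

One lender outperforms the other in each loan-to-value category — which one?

Lender A

LTV 70–85%: MetroCredit 239/717 = 33.3%, Lender A 473/1104 = 42.8% → Lender A
LTV over 85%: MetroCredit 41/159 = 25.8%, Lender A 1353/4138 = 32.7% → Lender A
LTV under 70%: MetroCredit 1102/1887 = 58.4%, Lender A 115/172 = 66.9% → Lender A
Lender A has the higher rate in all 3 groups.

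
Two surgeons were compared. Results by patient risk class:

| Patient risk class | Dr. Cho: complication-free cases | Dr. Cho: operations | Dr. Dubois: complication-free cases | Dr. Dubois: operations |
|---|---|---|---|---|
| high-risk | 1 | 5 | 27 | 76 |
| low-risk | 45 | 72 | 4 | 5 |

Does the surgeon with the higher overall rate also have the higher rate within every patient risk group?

High-risk: Dr. Cho 1/5 = 20.0%, Dr. Dubois 27/76 = 35.5% → Dr. Dubois
Low-risk: Dr. Cho 45/72 = 62.5%, Dr. Dubois 4/5 = 80.0% → Dr. Dubois
Overall: Dr. Cho 46/77 = 59.7%, Dr. Dubois 31/81 = 38.3% → Dr. Cho
Dr. Dubois wins each patient risk group but Dr. Cho wins overall — the comparison reverses. Dr. Dubois's operations skew toward high-risk, which has a lower base rate.

No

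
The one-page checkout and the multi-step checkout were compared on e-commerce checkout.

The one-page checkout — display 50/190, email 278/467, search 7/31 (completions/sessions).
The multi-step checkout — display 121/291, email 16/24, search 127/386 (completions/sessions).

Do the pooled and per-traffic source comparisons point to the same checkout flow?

No

Display: the one-page checkout 50/190 = 26.3%, the multi-step checkout 121/291 = 41.6% → the multi-step checkout
Email: the one-page checkout 278/467 = 59.5%, the multi-step checkout 16/24 = 66.7% → the multi-step checkout
Search: the one-page checkout 7/31 = 22.6%, the multi-step checkout 127/386 = 32.9% → the multi-step checkout
Overall: the one-page checkout 335/688 = 48.7%, the multi-step checkout 264/701 = 37.7% → the one-page checkout
The multi-step checkout wins each traffic group but the one-page checkout wins overall — the comparison reverses. The multi-step checkout's sessions skew toward search, which has a lower base rate.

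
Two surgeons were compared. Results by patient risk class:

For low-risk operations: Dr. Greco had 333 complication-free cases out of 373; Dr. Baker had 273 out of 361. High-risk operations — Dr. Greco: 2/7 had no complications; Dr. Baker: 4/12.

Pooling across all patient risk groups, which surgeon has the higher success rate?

Low-risk: Dr. Greco 333/373 = 89.3%, Dr. Baker 273/361 = 75.6% → Dr. Greco
High-risk: Dr. Greco 2/7 = 28.6%, Dr. Baker 4/12 = 33.3% → Dr. Baker
Overall: Dr. Greco 335/380 = 88.2%, Dr. Baker 277/373 = 74.3% → Dr. Greco
(Neither sweeps every patient risk group, but Dr. Greco has the higher pooled rate.)

Dr. Greco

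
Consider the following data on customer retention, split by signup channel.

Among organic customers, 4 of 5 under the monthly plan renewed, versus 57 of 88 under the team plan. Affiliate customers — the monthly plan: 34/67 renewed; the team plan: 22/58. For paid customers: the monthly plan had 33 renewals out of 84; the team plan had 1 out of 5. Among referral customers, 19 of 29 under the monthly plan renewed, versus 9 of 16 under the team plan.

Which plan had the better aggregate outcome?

the team plan

Organic: the monthly plan 4/5 = 80.0%, the team plan 57/88 = 64.8% → the monthly plan
Affiliate: the monthly plan 34/67 = 50.7%, the team plan 22/58 = 37.9% → the monthly plan
Paid: the monthly plan 33/84 = 39.3%, the team plan 1/5 = 20.0% → the monthly plan
Referral: the monthly plan 19/29 = 65.5%, the team plan 9/16 = 56.2% → the monthly plan
Overall: the monthly plan 90/185 = 48.6%, the team plan 89/167 = 53.3% → the team plan
(The monthly plan wins every signup group but the team plan wins overall — the monthly plan's customers skew toward the low-rate paid group.)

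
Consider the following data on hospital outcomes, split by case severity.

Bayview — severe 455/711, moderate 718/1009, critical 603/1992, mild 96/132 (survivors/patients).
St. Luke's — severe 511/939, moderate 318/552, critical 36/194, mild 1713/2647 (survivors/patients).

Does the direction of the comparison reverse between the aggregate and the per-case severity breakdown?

Yes

Severe: Bayview 455/711 = 64.0%, St. Luke's 511/939 = 54.4% → Bayview
Moderate: Bayview 718/1009 = 71.2%, St. Luke's 318/552 = 57.6% → Bayview
Critical: Bayview 603/1992 = 30.3%, St. Luke's 36/194 = 18.6% → Bayview
Mild: Bayview 96/132 = 72.7%, St. Luke's 1713/2647 = 64.7% → Bayview
Overall: Bayview 1872/3844 = 48.7%, St. Luke's 2578/4332 = 59.5% → St. Luke's
Bayview wins each case group but St. Luke's wins overall — the comparison reverses. Bayview's patients skew toward critical, which has a lower base rate.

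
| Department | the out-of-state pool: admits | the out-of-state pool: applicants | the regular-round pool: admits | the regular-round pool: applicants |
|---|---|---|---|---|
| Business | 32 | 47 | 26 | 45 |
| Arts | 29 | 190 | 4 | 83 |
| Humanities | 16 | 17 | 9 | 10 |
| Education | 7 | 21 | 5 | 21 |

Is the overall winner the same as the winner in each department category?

Business: the out-of-state pool 32/47 = 68.1%, the regular-round pool 26/45 = 57.8% → the out-of-state pool
Arts: the out-of-state pool 29/190 = 15.3%, the regular-round pool 4/83 = 4.8% → the out-of-state pool
Humanities: the out-of-state pool 16/17 = 94.1%, the regular-round pool 9/10 = 90.0% → the out-of-state pool
Education: the out-of-state pool 7/21 = 33.3%, the regular-round pool 5/21 = 23.8% → the out-of-state pool
Overall: the out-of-state pool 84/275 = 30.5%, the regular-round pool 44/159 = 27.7% → the out-of-state pool
The out-of-state pool wins overall and in every department group — no reversal.

Yes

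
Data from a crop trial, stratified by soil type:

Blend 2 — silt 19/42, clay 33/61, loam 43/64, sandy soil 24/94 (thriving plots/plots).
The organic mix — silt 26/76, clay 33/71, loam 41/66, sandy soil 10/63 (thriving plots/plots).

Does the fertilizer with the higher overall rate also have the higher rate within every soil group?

Yes

Silt: Blend 2 19/42 = 45.2%, the organic mix 26/76 = 34.2% → Blend 2
Clay: Blend 2 33/61 = 54.1%, the organic mix 33/71 = 46.5% → Blend 2
Loam: Blend 2 43/64 = 67.2%, the organic mix 41/66 = 62.1% → Blend 2
Sandy soil: Blend 2 24/94 = 25.5%, the organic mix 10/63 = 15.9% → Blend 2
Overall: Blend 2 119/261 = 45.6%, the organic mix 110/276 = 39.9% → Blend 2
Blend 2 wins overall and in every soil group — no reversal.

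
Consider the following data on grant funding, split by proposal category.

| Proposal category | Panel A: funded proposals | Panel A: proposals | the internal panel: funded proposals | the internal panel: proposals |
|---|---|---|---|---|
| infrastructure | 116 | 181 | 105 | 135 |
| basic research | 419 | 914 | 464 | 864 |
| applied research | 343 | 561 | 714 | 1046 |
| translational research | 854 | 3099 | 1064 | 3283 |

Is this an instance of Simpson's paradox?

Infrastructure: Panel A 116/181 = 64.1%, the internal panel 105/135 = 77.8% → the internal panel
Basic research: Panel A 419/914 = 45.8%, the internal panel 464/864 = 53.7% → the internal panel
Applied research: Panel A 343/561 = 61.1%, the internal panel 714/1046 = 68.3% → the internal panel
Translational research: Panel A 854/3099 = 27.6%, the internal panel 1064/3283 = 32.4% → the internal panel
Overall: Panel A 1732/4755 = 36.4%, the internal panel 2347/5328 = 44.1% → the internal panel
The internal panel wins overall and in every proposal group — no reversal.

No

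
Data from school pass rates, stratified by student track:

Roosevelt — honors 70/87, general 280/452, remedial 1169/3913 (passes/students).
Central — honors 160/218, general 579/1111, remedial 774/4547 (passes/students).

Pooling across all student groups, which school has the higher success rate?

Honors: Roosevelt 70/87 = 80.5%, Central 160/218 = 73.4% → Roosevelt
General: Roosevelt 280/452 = 61.9%, Central 579/1111 = 52.1% → Roosevelt
Remedial: Roosevelt 1169/3913 = 29.9%, Central 774/4547 = 17.0% → Roosevelt
Overall: Roosevelt 1519/4452 = 34.1%, Central 1513/5876 = 25.7% → Roosevelt

Roosevelt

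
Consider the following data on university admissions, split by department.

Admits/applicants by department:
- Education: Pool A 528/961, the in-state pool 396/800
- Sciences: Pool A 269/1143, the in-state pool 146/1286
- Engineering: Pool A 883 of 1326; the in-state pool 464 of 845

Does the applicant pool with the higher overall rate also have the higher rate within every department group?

Yes

Education: Pool A 528/961 = 54.9%, the in-state pool 396/800 = 49.5% → Pool A
Sciences: Pool A 269/1143 = 23.5%, the in-state pool 146/1286 = 11.4% → Pool A
Engineering: Pool A 883/1326 = 66.6%, the in-state pool 464/845 = 54.9% → Pool A
Overall: Pool A 1680/3430 = 49.0%, the in-state pool 1006/2931 = 34.3% → Pool A
Pool A wins overall and in every department group — no reversal.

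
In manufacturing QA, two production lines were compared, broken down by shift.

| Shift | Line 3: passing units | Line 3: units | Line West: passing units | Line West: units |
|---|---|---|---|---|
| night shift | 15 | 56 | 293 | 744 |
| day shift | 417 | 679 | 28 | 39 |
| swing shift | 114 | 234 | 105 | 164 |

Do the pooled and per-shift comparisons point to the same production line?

Night shift: Line 3 15/56 = 26.8%, Line West 293/744 = 39.4% → Line West
Day shift: Line 3 417/679 = 61.4%, Line West 28/39 = 71.8% → Line West
Swing shift: Line 3 114/234 = 48.7%, Line West 105/164 = 64.0% → Line West
Overall: Line 3 546/969 = 56.3%, Line West 426/947 = 45.0% → Line 3
Line West wins each shift group but Line 3 wins overall — the comparison reverses. Line West's units skew toward night shift, which has a lower base rate.

No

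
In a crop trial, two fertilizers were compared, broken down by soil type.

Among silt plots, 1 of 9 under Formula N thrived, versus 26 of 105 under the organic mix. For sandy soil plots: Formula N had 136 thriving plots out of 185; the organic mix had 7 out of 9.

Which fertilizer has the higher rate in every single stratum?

Silt: Formula N 1/9 = 11.1%, the organic mix 26/105 = 24.8% → the organic mix
Sandy soil: Formula N 136/185 = 73.5%, the organic mix 7/9 = 77.8% → the organic mix
The organic mix has the higher rate in both groups.

the organic mix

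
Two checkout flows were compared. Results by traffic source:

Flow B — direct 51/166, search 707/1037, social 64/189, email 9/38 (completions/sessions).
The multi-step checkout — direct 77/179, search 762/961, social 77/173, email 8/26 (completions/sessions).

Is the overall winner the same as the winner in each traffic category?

Yes

Direct: Flow B 51/166 = 30.7%, the multi-step checkout 77/179 = 43.0% → the multi-step checkout
Search: Flow B 707/1037 = 68.2%, the multi-step checkout 762/961 = 79.3% → the multi-step checkout
Social: Flow B 64/189 = 33.9%, the multi-step checkout 77/173 = 44.5% → the multi-step checkout
Email: Flow B 9/38 = 23.7%, the multi-step checkout 8/26 = 30.8% → the multi-step checkout
Overall: Flow B 831/1430 = 58.1%, the multi-step checkout 924/1339 = 69.0% → the multi-step checkout
The multi-step checkout wins overall and in every traffic group — no reversal.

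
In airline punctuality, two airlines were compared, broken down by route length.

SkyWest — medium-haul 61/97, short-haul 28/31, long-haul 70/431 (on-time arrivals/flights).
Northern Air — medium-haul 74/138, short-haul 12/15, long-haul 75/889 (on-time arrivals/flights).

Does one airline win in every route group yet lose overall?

No

Medium-haul: SkyWest 61/97 = 62.9%, Northern Air 74/138 = 53.6% → SkyWest
Short-haul: SkyWest 28/31 = 90.3%, Northern Air 12/15 = 80.0% → SkyWest
Long-haul: SkyWest 70/431 = 16.2%, Northern Air 75/889 = 8.4% → SkyWest
Overall: SkyWest 159/559 = 28.4%, Northern Air 161/1042 = 15.5% → SkyWest
SkyWest wins overall and in every route group — no reversal.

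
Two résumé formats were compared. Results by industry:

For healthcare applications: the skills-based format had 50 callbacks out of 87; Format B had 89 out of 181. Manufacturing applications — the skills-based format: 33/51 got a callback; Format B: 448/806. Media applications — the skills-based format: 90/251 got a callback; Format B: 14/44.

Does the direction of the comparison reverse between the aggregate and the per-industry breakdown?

Healthcare: the skills-based format 50/87 = 57.5%, Format B 89/181 = 49.2% → the skills-based format
Manufacturing: the skills-based format 33/51 = 64.7%, Format B 448/806 = 55.6% → the skills-based format
Media: the skills-based format 90/251 = 35.9%, Format B 14/44 = 31.8% → the skills-based format
Overall: the skills-based format 173/389 = 44.5%, Format B 551/1031 = 53.4% → Format B
The skills-based format wins each industry group but Format B wins overall — the comparison reverses. The skills-based format's applications skew toward media, which has a lower base rate.

Yes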